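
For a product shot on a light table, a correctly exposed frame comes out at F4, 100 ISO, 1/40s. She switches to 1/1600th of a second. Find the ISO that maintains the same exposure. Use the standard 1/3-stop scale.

ISO 4000

Shutter speed: 1/40 → 1/50 → 1/60 → 1/80 → 1/100 → 1/125 → 1/160 → 1/200 → 1/250 → 1/320 → 1/400 → 1/500 → 1/640 → 1/800 → 1/1000 → 1/1250 → 1/1600 — 5 1/3 stops faster (darker).
Need 5 1/3 stops brighter from the ISO: 100 → 125 → 160 → 200 → 250 → 320 → 400 → 500 → 640 → 800 → 1000 → 1250 → 1600 → 2000 → 2500 → 3200 → 4000.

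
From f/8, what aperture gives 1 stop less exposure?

f/11

Aperture: f/8 → f/11 — 1 stop smaller aperture (darker).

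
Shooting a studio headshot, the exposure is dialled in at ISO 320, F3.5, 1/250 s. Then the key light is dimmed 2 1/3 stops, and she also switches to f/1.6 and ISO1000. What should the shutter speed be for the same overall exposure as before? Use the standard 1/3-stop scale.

Scene light: 2 1/3 stops darker.
Aperture: f/3.5 → f/3.2 → f/2.8 → f/2.5 → f/2.2 → f/2 → f/1.8 → f/1.6 — 2 1/3 stops opened up (brighter).
ISO: 320 → 400 → 500 → 640 → 800 → 1000 — 1 2/3 stops higher (brighter).
Net so far: 1 2/3 stops brighter. Shutter speed: 1/250 → 1/320 → 1/400 → 1/500 → 1/640 → 1/800.

1/800s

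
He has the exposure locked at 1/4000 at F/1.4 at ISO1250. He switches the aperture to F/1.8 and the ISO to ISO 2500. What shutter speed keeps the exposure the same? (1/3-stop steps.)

Aperture: f/1.4 → f/1.6 → f/1.8 — 2/3 stop stopped down (darker).
ISO: 1250 → 1600 → 2000 → 2500 — 1 stop higher (brighter).
Net change so far: 1/3 stop brighter. Offset with the shutter speed: 1/4000 → 1/5000.

1/5000s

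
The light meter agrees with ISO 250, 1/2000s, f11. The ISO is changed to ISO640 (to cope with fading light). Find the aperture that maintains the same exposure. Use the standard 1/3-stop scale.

ISO: 250 → 320 → 400 → 500 → 640 — 1 1/3 stops raised (brighter).
Need 1 1/3 stops darker from the aperture: f/11 → f/13 → f/14 → f/16 → f/18.

f/18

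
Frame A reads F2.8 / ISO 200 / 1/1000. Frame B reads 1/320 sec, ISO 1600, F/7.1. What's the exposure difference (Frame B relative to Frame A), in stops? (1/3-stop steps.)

2 stops brighter

Aperture: f/2.8 → f/3.2 → f/3.5 → f/4 → f/4.5 → f/5 → f/5.6 → f/6.3 → f/7.1 — 2 2/3 stops stopped down (darker).
Shutter speed: 1/1000 → 1/800 → 1/640 → 1/500 → 1/400 → 1/320 — 1 2/3 stops slower (brighter).
ISO: 200 → 250 → 320 → 400 → 500 → 640 → 800 → 1000 → 1250 → 1600 — 3 stops raised (brighter).
Net: −2 2/3 +1 2/3 +3 = +2 stops.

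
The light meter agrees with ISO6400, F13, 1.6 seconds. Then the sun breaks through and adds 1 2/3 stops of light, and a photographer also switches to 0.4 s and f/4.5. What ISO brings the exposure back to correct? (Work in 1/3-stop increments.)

Scene light: 1 2/3 stops brighter.
Shutter speed: 1.6 → 1.3 → 1 → 0.8 → 0.6 → 0.5 → 0.4 — 2 stops faster (darker).
Aperture: f/13 → f/11 → f/10 → f/9 → f/8 → f/7.1 → f/6.3 → f/5.6 → f/5 → f/4.5 — 3 stops wider (brighter).
Net so far: 2 2/3 stops brighter. ISO: 6400 → 5000 → 4000 → 3200 → 2500 → 2000 → 1600 → 1250 → 1000.

ISO 1000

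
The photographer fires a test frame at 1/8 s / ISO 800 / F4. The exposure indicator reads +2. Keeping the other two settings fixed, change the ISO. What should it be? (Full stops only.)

Overexposed by 2 stops → need 2 stops darker.
ISO: 800 → 400 → 200.

ISO 200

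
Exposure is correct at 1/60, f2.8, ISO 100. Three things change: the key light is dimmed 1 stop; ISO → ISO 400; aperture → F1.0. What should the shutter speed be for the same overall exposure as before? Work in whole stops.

Scene light: 1 stop darker.
ISO: 100 → 200 → 400 — 2 stops raised (brighter).
Aperture: f/2.8 → f/2 → f/1.4 → f/1.0 — 3 stops opened up (brighter).
Net so far: 4 stops brighter. Shutter speed: 1/60 → 1/125 → 1/250 → 1/500 → 1/1000.

1/1000s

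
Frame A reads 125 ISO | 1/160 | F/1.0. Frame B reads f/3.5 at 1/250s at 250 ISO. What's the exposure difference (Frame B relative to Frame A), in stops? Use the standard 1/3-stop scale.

Aperture: f/1.0 → f/1.1 → f/1.2 → f/1.4 → f/1.6 → f/1.8 → f/2 → f/2.2 → f/2.5 → f/2.8 → f/3.2 → f/3.5 — 3 2/3 stops smaller aperture (darker).
Shutter speed: 1/160 → 1/200 → 1/250 — 2/3 stop faster (darker).
ISO: 125 → 160 → 200 → 250 — 1 stop higher (brighter).
Net: −3 2/3 −2/3 +1 = −3 1/3 stops.

3 1/3 stops darker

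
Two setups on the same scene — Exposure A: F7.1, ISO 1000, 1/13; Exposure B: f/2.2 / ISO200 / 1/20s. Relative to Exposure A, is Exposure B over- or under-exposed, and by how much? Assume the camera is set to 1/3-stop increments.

Aperture: f/7.1 → f/6.3 → f/5.6 → f/5 → f/4.5 → f/4 → f/3.5 → f/3.2 → f/2.8 → f/2.5 → f/2.2 — 3 1/3 stops wider (brighter).
Shutter speed: 1/13 → 1/15 → 1/20 — 2/3 stop shorter (darker).
ISO: 1000 → 800 → 640 → 500 → 400 → 320 → 250 → 200 — 2 1/3 stops dropped (darker).
Net: +3 1/3 −2/3 −2 1/3 = +1/3 stops.

1/3 stop brighter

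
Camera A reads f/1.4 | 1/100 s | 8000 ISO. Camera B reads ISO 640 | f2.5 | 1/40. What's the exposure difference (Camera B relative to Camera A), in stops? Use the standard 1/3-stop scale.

Aperture: f/1.4 → f/1.6 → f/1.8 → f/2 → f/2.2 → f/2.5 — 1 2/3 stops stopped down (darker).
Shutter speed: 1/100 → 1/80 → 1/60 → 1/50 → 1/40 — 1 1/3 stops slower (brighter).
ISO: 8000 → 6400 → 5000 → 4000 → 3200 → 2500 → 2000 → 1600 → 1250 → 1000 → 800 → 640 — 3 2/3 stops lower (darker).
Net: −1 2/3 +1 1/3 −3 2/3 = −4 stops.

4 stops darker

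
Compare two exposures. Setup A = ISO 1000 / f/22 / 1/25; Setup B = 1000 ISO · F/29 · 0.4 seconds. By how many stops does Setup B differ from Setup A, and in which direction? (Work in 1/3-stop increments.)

Aperture: f/22 → f/25 → f/29 — 2/3 stop stopped down (darker).
Shutter speed: 1/25 → 1/20 → 1/15 → 1/13 → 1/10 → 1/8 → 1/6 → 1/5 → 1/4 → 0.3 → 0.4 — 3 1/3 stops longer (brighter).
ISO: unchanged.
Net: −2/3 +3 1/3 = +2 2/3 stops.

2 2/3 stops brighter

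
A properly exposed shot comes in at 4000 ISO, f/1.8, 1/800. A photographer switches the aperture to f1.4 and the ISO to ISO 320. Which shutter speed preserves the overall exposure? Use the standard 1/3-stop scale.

1/100s

Aperture: f/1.8 → f/1.6 → f/1.4 — 2/3 stop larger aperture (brighter).
ISO: 4000 → 3200 → 2500 → 2000 → 1600 → 1250 → 1000 → 800 → 640 → 500 → 400 → 320 — 3 2/3 stops lower (darker).
Net change so far: 3 stops darker. Offset with the shutter speed: 1/800 → 1/640 → 1/500 → 1/400 → 1/320 → 1/250 → 1/200 → 1/160 → 1/125 → 1/100.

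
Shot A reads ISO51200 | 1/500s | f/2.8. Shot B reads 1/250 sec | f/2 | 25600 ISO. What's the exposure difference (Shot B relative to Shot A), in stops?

Aperture: f/2.8 → f/2 — 1 stop wider (brighter).
Shutter speed: 1/500 → 1/250 — 1 stop longer (brighter).
ISO: 51200 → 25600 — 1 stop lower (darker).
Net: +1 +1 −1 = +1 stop.

1 stop brighter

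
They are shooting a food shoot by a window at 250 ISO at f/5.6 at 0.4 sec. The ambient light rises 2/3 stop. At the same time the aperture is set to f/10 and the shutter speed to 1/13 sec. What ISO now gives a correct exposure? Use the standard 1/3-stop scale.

Scene light: 2/3 stop brighter.
Aperture: f/5.6 → f/6.3 → f/7.1 → f/8 → f/9 → f/10 — 1 2/3 stops narrower (darker).
Shutter speed: 0.4 → 0.3 → 1/4 → 1/5 → 1/6 → 1/8 → 1/10 → 1/13 — 2 1/3 stops shorter (darker).
Net so far: 3 1/3 stops darker. ISO: 250 → 320 → 400 → 500 → 640 → 800 → 1000 → 1250 → 1600 → 2000 → 2500.

ISO 2500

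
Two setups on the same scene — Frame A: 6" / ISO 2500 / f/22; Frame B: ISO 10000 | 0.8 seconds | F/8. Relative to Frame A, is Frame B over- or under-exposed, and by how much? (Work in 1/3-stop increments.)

Aperture: f/22 → f/20 → f/18 → f/16 → f/14 → f/13 → f/11 → f/10 → f/9 → f/8 — 3 stops wider (brighter).
Shutter speed: 6 → 5 → 4 → 3.2 → 2.5 → 2 → 1.6 → 1.3 → 1 → 0.8 — 3 stops shorter (darker).
ISO: 2500 → 3200 → 4000 → 5000 → 6400 → 8000 → 10000 — 2 stops raised (brighter).
Net: +3 −3 +2 = +2 stops.

2 stops brighter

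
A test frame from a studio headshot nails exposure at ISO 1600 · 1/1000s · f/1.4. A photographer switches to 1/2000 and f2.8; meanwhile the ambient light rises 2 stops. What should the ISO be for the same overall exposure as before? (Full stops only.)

Scene light: 2 stops brighter.
Shutter speed: 1/1000 → 1/2000 — 1 stop faster (darker).
Aperture: f/1.4 → f/2 → f/2.8 — 2 stops smaller aperture (darker).
Net so far: 1 stop darker. ISO: 1600 → 3200.

ISO 3200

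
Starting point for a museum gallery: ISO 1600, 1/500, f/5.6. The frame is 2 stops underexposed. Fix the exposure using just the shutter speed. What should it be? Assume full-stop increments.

Underexposed by 2 stops → need 2 stops brighter.
Shutter speed: 1/500 → 1/250 → 1/125.

1/125s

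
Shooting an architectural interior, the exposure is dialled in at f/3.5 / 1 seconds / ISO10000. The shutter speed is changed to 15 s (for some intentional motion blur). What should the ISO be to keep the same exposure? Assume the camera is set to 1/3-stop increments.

ISO 640

Shutter speed: 1 → 1.3 → 1.6 → 2 → 2.5 → 3.2 → 4 → 5 → 6 → 8 → 10 → 13 → 15 — 4 stops longer (brighter).
Need 4 stops darker from the ISO: 10000 → 8000 → 6400 → 5000 → 4000 → 3200 → 2500 → 2000 → 1600 → 1250 → 1000 → 800 → 640.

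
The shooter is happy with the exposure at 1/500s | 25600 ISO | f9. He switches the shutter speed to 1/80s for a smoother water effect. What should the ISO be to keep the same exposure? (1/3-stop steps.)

Shutter speed: 1/500 → 1/400 → 1/320 → 1/250 → 1/200 → 1/160 → 1/125 → 1/100 → 1/80 — 2 2/3 stops slower (brighter).
Need 2 2/3 stops darker from the ISO: 25600 → 20000 → 16000 → 12800 → 10000 → 8000 → 6400 → 5000 → 4000.

ISO 4000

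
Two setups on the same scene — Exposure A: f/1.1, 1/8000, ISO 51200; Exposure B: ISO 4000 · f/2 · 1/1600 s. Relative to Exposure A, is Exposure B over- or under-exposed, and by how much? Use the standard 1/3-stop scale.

Aperture: f/1.1 → f/1.2 → f/1.4 → f/1.6 → f/1.8 → f/2 — 1 2/3 stops smaller aperture (darker).
Shutter speed: 1/8000 → 1/6400 → 1/5000 → 1/4000 → 1/3200 → 1/2500 → 1/2000 → 1/1600 — 2 1/3 stops longer (brighter).
ISO: 51200 → 40000 → 32000 → 25600 → 20000 → 16000 → 12800 → 10000 → 8000 → 6400 → 5000 → 4000 — 3 2/3 stops dropped (darker).
Net: −1 2/3 +2 1/3 −3 2/3 = −3 stops.

3 stops darker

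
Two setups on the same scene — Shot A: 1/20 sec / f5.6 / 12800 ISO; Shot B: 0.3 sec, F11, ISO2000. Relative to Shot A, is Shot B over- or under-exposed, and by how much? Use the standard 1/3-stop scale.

Aperture: f/5.6 → f/6.3 → f/7.1 → f/8 → f/9 → f/10 → f/11 — 2 stops narrower (darker).
Shutter speed: 1/20 → 1/15 → 1/13 → 1/10 → 1/8 → 1/6 → 1/5 → 1/4 → 0.3 — 2 2/3 stops longer (brighter).
ISO: 12800 → 10000 → 8000 → 6400 → 5000 → 4000 → 3200 → 2500 → 2000 — 2 2/3 stops lower (darker).
Net: −2 +2 2/3 −2 2/3 = −2 stops.

2 stops darker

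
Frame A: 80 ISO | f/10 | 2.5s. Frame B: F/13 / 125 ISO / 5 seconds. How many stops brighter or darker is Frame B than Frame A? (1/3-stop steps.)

Aperture: f/10 → f/11 → f/13 — 2/3 stop smaller aperture (darker).
Shutter speed: 2.5 → 3.2 → 4 → 5 — 1 stop longer (brighter).
ISO: 80 → 100 → 125 — 2/3 stop raised (brighter).
Net: −2/3 +1 +2/3 = +1 stop.

1 stop brighter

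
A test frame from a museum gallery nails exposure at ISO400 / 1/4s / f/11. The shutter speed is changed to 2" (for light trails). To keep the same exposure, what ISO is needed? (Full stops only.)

Shutter speed: 1/4 → 1/2 → 1 → 2 — 3 stops longer (brighter).
Need 3 stops darker from the ISO: 400 → 200 → 100 → 50.

ISO 50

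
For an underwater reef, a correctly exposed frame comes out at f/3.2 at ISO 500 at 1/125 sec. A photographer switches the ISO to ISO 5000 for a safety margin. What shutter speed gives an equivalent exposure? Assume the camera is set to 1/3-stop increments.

ISO: 500 → 640 → 800 → 1000 → 1250 → 1600 → 2000 → 2500 → 3200 → 4000 → 5000 — 3 1/3 stops raised (brighter).
Need 3 1/3 stops darker from the shutter speed: 1/125 → 1/160 → 1/200 → 1/250 → 1/320 → 1/400 → 1/500 → 1/640 → 1/800 → 1/1000 → 1/1250.

1/1250s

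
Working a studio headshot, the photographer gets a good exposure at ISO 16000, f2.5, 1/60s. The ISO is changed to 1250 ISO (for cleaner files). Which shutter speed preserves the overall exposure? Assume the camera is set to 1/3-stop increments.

1/5s

ISO: 16000 → 12800 → 10000 → 8000 → 6400 → 5000 → 4000 → 3200 → 2500 → 2000 → 1600 → 1250 — 3 2/3 stops lower (darker).
Need 3 2/3 stops brighter from the shutter speed: 1/60 → 1/50 → 1/40 → 1/30 → 1/25 → 1/20 → 1/15 → 1/13 → 1/10 → 1/8 → 1/6 → 1/5.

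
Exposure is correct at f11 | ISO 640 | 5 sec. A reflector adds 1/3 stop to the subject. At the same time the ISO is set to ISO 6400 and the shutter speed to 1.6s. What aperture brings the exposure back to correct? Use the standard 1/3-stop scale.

f/22

Scene light: 1/3 stop brighter.
ISO: 640 → 800 → 1000 → 1250 → 1600 → 2000 → 2500 → 3200 → 4000 → 5000 → 6400 — 3 1/3 stops raised (brighter).
Shutter speed: 5 → 4 → 3.2 → 2.5 → 2 → 1.6 — 1 2/3 stops shorter (darker).
Net so far: 2 stops brighter. Aperture: f/11 → f/13 → f/14 → f/16 → f/18 → f/20 → f/22.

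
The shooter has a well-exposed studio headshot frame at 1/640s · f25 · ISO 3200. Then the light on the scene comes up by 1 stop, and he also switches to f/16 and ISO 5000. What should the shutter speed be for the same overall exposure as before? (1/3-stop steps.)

1/5000s

Scene light: 1 stop brighter.
Aperture: f/25 → f/22 → f/20 → f/18 → f/16 — 1 1/3 stops larger aperture (brighter).
ISO: 3200 → 4000 → 5000 — 2/3 stop raised (brighter).
Net so far: 3 stops brighter. Shutter speed: 1/640 → 1/800 → 1/1000 → 1/1250 → 1/1600 → 1/2000 → 1/2500 → 1/3200 → 1/4000 → 1/5000.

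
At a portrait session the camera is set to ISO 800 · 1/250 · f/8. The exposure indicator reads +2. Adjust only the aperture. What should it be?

f/16

Overexposed by 2 stops → need 2 stops darker.
Aperture: f/8 → f/11 → f/16.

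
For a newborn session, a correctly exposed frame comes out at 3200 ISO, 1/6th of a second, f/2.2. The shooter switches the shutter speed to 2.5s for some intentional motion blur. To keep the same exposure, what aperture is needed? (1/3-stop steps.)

Shutter speed: 1/6 → 1/5 → 1/4 → 0.3 → 0.4 → 0.5 → 0.6 → 0.8 → 1 → 1.3 → 1.6 → 2 → 2.5 — 4 stops slower (brighter).
Need 4 stops darker from the aperture: f/2.2 → f/2.5 → f/2.8 → f/3.2 → f/3.5 → f/4 → f/4.5 → f/5 → f/5.6 → f/6.3 → f/7.1 → f/8 → f/9.

f/9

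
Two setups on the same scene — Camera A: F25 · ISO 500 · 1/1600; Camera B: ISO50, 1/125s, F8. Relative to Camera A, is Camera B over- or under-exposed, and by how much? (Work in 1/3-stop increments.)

Aperture: f/25 → f/22 → f/20 → f/18 → f/16 → f/14 → f/13 → f/11 → f/10 → f/9 → f/8 — 3 1/3 stops wider (brighter).
Shutter speed: 1/1600 → 1/1250 → 1/1000 → 1/800 → 1/640 → 1/500 → 1/400 → 1/320 → 1/250 → 1/200 → 1/160 → 1/125 — 3 2/3 stops slower (brighter).
ISO: 500 → 400 → 320 → 250 → 200 → 160 → 125 → 100 → 80 → 64 → 50 — 3 1/3 stops dropped (darker).
Net: +3 1/3 +3 2/3 −3 1/3 = +3 2/3 stops.

3 2/3 stops brighter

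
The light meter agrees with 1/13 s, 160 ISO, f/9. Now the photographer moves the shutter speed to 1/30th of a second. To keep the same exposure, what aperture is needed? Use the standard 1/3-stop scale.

f/5.6

Shutter speed: 1/13 → 1/15 → 1/20 → 1/25 → 1/30 — 1 1/3 stops shorter (darker).
Need 1 1/3 stops brighter from the aperture: f/9 → f/8 → f/7.1 → f/6.3 → f/5.6.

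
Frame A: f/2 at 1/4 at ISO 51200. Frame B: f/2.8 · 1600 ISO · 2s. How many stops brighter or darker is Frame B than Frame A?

Aperture: f/2 → f/2.8 — 1 stop smaller aperture (darker).
Shutter speed: 1/4 → 1/2 → 1 → 2 — 3 stops longer (brighter).
ISO: 51200 → 25600 → 12800 → 6400 → 3200 → 1600 — 5 stops dropped (darker).
Net: −1 +3 −5 = −3 stops.

3 stops darker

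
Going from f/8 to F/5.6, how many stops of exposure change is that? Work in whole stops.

f/8 → f/5.6 — count the steps: 1 stop.

1 stop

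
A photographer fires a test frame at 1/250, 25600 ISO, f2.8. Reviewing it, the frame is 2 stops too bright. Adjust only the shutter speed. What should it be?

Overexposed by 2 stops → need 2 stops darker.
Shutter speed: 1/250 → 1/500 → 1/1000.

1/1000s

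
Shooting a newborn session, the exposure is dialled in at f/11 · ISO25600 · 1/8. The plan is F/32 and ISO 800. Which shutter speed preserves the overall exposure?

30 s

Aperture: f/11 → f/16 → f/22 → f/32 — 3 stops stopped down (darker).
ISO: 25600 → 12800 → 6400 → 3200 → 1600 → 800 — 5 stops lower (darker).
Net change so far: 8 stops darker. Offset with the shutter speed: 1/8 → 1/4 → 1/2 → 1 → 2 → 4 → 8 → 15 → 30.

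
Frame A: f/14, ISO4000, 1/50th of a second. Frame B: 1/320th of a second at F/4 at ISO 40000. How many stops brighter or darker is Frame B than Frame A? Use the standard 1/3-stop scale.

Aperture: f/14 → f/13 → f/11 → f/10 → f/9 → f/8 → f/7.1 → f/6.3 → f/5.6 → f/5 → f/4.5 → f/4 — 3 2/3 stops wider (brighter).
Shutter speed: 1/50 → 1/60 → 1/80 → 1/100 → 1/125 → 1/160 → 1/200 → 1/250 → 1/320 — 2 2/3 stops faster (darker).
ISO: 4000 → 5000 → 6400 → 8000 → 10000 → 12800 → 16000 → 20000 → 25600 → 32000 → 40000 — 3 1/3 stops raised (brighter).
Net: +3 2/3 −2 2/3 +3 1/3 = +4 1/3 stops.

4 1/3 stops brighter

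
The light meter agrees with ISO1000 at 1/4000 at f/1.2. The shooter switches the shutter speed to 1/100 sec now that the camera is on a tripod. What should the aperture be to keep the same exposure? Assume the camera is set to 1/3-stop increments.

f/8

Shutter speed: 1/4000 → 1/3200 → 1/2500 → 1/2000 → 1/1600 → 1/1250 → 1/1000 → 1/800 → 1/640 → 1/500 → 1/400 → 1/320 → 1/250 → 1/200 → 1/160 → 1/125 → 1/100 — 5 1/3 stops slower (brighter).
Need 5 1/3 stops darker from the aperture: f/1.2 → f/1.4 → f/1.6 → f/1.8 → f/2 → f/2.2 → f/2.5 → f/2.8 → f/3.2 → f/3.5 → f/4 → f/4.5 → f/5 → f/5.6 → f/6.3 → f/7.1 → f/8.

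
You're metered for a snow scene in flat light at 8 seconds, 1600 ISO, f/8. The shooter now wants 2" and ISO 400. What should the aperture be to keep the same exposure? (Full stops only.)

Shutter speed: 8 → 4 → 2 — 2 stops faster (darker).
ISO: 1600 → 800 → 400 — 2 stops dropped (darker).
Net change so far: 4 stops darker. Offset with the aperture: f/8 → f/5.6 → f/4 → f/2.8 → f/2.

f/2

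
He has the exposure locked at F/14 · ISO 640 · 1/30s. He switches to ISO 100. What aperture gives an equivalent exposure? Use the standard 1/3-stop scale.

f/5.6

ISO: 640 → 500 → 400 → 320 → 250 → 200 → 160 → 125 → 100 — 2 2/3 stops dropped (darker).
Need 2 2/3 stops brighter from the aperture: f/14 → f/13 → f/11 → f/10 → f/9 → f/8 → f/7.1 → f/6.3 → f/5.6.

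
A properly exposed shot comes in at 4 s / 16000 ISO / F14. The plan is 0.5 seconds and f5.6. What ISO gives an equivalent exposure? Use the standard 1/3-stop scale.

ISO 20000

Shutter speed: 4 → 3.2 → 2.5 → 2 → 1.6 → 1.3 → 1 → 0.8 → 0.6 → 0.5 — 3 stops faster (darker).
Aperture: f/14 → f/13 → f/11 → f/10 → f/9 → f/8 → f/7.1 → f/6.3 → f/5.6 — 2 2/3 stops larger aperture (brighter).
Net change so far: 1/3 stop darker. Offset with the ISO: 16000 → 20000.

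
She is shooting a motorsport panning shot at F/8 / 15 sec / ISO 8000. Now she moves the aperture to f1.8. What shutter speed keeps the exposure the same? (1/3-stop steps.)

Aperture: f/8 → f/7.1 → f/6.3 → f/5.6 → f/5 → f/4.5 → f/4 → f/3.5 → f/3.2 → f/2.8 → f/2.5 → f/2.2 → f/2 → f/1.8 — 4 1/3 stops opened up (brighter).
Need 4 1/3 stops darker from the shutter speed: 15 → 13 → 10 → 8 → 6 → 5 → 4 → 3.2 → 2.5 → 2 → 1.6 → 1.3 → 1 → 0.8.

0.8 s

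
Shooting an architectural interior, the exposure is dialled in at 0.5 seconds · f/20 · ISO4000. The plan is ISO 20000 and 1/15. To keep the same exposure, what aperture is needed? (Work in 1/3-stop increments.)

ISO: 4000 → 5000 → 6400 → 8000 → 10000 → 12800 → 16000 → 20000 — 2 1/3 stops raised (brighter).
Shutter speed: 0.5 → 0.4 → 0.3 → 1/4 → 1/5 → 1/6 → 1/8 → 1/10 → 1/13 → 1/15 — 3 stops shorter (darker).
Net change so far: 2/3 stop darker. Offset with the aperture: f/20 → f/18 → f/16.

f/16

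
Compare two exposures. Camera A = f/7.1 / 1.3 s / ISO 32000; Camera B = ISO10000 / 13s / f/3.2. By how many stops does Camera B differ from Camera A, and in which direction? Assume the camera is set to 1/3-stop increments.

4 stops brighter

Aperture: f/7.1 → f/6.3 → f/5.6 → f/5 → f/4.5 → f/4 → f/3.5 → f/3.2 — 2 1/3 stops wider (brighter).
Shutter speed: 1.3 → 1.6 → 2 → 2.5 → 3.2 → 4 → 5 → 6 → 8 → 10 → 13 — 3 1/3 stops longer (brighter).
ISO: 32000 → 25600 → 20000 → 16000 → 12800 → 10000 — 1 2/3 stops lower (darker).
Net: +2 1/3 +3 1/3 −1 2/3 = +4 stops.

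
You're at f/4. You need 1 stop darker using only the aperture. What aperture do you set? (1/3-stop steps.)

f/5.6

Aperture: f/4 → f/4.5 → f/5 → f/5.6 — 1 stop stopped down (darker).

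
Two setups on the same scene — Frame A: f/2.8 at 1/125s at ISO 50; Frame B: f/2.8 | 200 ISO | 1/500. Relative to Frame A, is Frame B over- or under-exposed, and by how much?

same exposure (0 stops)

Aperture: unchanged.
Shutter speed: 1/125 → 1/250 → 1/500 — 2 stops faster (darker).
ISO: 50 → 100 → 200 — 2 stops higher (brighter).
Net: −2 +2 = 0 stops.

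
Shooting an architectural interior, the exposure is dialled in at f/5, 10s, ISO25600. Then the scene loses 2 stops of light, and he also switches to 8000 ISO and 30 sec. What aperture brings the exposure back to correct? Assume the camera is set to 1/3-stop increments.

Scene light: 2 stops darker.
ISO: 25600 → 20000 → 16000 → 12800 → 10000 → 8000 — 1 2/3 stops lower (darker).
Shutter speed: 10 → 13 → 15 → 20 → 25 → 30 — 1 2/3 stops longer (brighter).
Net so far: 2 stops darker. Aperture: f/5 → f/4.5 → f/4 → f/3.5 → f/3.2 → f/2.8 → f/2.5.

f/2.5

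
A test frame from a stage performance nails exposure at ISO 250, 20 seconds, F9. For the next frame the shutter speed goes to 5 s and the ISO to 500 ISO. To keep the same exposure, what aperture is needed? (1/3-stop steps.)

f/6.3

Shutter speed: 20 → 15 → 13 → 10 → 8 → 6 → 5 — 2 stops shorter (darker).
ISO: 250 → 320 → 400 → 500 — 1 stop higher (brighter).
Net change so far: 1 stop darker. Offset with the aperture: f/9 → f/8 → f/7.1 → f/6.3.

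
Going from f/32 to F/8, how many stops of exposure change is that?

f/32 → f/22 → f/16 → f/11 → f/8 — count the steps: 4 stops.

4 stops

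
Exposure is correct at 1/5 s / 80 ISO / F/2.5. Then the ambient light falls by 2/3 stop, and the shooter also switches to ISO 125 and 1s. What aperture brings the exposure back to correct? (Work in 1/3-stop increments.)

Scene light: 2/3 stop darker.
ISO: 80 → 100 → 125 — 2/3 stop higher (brighter).
Shutter speed: 1/5 → 1/4 → 0.3 → 0.4 → 0.5 → 0.6 → 0.8 → 1 — 2 1/3 stops slower (brighter).
Net so far: 2 1/3 stops brighter. Aperture: f/2.5 → f/2.8 → f/3.2 → f/3.5 → f/4 → f/4.5 → f/5 → f/5.6.

f/5.6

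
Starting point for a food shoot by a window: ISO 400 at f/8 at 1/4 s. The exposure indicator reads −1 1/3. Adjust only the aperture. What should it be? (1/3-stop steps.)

Underexposed by 1 1/3 stops → need 1 1/3 stops brighter.
Aperture: f/8 → f/7.1 → f/6.3 → f/5.6 → f/5.

f/5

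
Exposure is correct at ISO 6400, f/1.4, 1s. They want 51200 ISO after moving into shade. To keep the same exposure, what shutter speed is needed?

1/8s

ISO: 6400 → 12800 → 25600 → 51200 — 3 stops raised (brighter).
Need 3 stops darker from the shutter speed: 1 → 1/2 → 1/4 → 1/8.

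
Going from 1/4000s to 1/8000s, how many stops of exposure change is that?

1/4000 → 1/8000 — count the steps: 1 stop.

1 stop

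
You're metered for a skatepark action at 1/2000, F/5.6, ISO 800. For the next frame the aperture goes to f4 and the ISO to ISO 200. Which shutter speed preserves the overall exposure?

Aperture: f/5.6 → f/4 — 1 stop larger aperture (brighter).
ISO: 800 → 400 → 200 — 2 stops lower (darker).
Net change so far: 1 stop darker. Offset with the shutter speed: 1/2000 → 1/1000.

1/1000s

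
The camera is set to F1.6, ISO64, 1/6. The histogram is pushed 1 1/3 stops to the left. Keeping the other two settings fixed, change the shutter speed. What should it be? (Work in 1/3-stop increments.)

Underexposed by 1 1/3 stops → need 1 1/3 stops brighter.
Shutter speed: 1/6 → 1/5 → 1/4 → 0.3 → 0.4.

0.4 s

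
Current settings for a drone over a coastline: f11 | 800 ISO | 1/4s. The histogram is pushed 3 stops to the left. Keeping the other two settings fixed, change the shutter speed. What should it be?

Underexposed by 3 stops → need 3 stops brighter.
Shutter speed: 1/4 → 1/2 → 1 → 2.

2 s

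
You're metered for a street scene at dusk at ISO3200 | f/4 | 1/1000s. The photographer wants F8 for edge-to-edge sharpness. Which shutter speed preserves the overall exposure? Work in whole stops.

Aperture: f/4 → f/5.6 → f/8 — 2 stops smaller aperture (darker).
Need 2 stops brighter from the shutter speed: 1/1000 → 1/500 → 1/250.

1/250s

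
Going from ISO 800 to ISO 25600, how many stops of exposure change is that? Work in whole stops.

800 → 1600 → 3200 → 6400 → 12800 → 25600 — count the steps: 5 stops.

5 stops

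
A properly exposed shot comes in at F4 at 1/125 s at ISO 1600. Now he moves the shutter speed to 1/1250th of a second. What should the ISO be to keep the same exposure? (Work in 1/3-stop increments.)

Shutter speed: 1/125 → 1/160 → 1/200 → 1/250 → 1/320 → 1/400 → 1/500 → 1/640 → 1/800 → 1/1000 → 1/1250 — 3 1/3 stops shorter (darker).
Need 3 1/3 stops brighter from the ISO: 1600 → 2000 → 2500 → 3200 → 4000 → 5000 → 6400 → 8000 → 10000 → 12800 → 16000.

ISO 16000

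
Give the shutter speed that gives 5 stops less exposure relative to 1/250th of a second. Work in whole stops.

Shutter speed: 1/250 → 1/500 → 1/1000 → 1/2000 → 1/4000 → 1/8000 — 5 stops faster (darker).

1/8000s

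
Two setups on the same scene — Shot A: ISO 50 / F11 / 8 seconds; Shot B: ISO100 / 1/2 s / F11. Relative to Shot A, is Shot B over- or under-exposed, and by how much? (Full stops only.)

3 stops darker

Aperture: unchanged.
Shutter speed: 8 → 4 → 2 → 1 → 1/2 — 4 stops faster (darker).
ISO: 50 → 100 — 1 stop raised (brighter).
Net: −4 +1 = −3 stops.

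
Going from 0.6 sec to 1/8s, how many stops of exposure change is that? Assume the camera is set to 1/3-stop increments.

0.6 → 0.5 → 0.4 → 0.3 → 1/4 → 1/5 → 1/6 → 1/8 — count the steps: 7 third-stops = 2 1/3 stops.

2 1/3 stops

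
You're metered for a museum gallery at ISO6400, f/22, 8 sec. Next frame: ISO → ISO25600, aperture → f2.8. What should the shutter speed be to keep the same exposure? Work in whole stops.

ISO: 6400 → 12800 → 25600 — 2 stops higher (brighter).
Aperture: f/22 → f/16 → f/11 → f/8 → f/5.6 → f/4 → f/2.8 — 6 stops larger aperture (brighter).
Net change so far: 8 stops brighter. Offset with the shutter speed: 8 → 4 → 2 → 1 → 1/2 → 1/4 → 1/8 → 1/15 → 1/30.

1/30s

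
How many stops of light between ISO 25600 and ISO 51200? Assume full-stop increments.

1 stop

25600 → 51200 — count the steps: 1 stop.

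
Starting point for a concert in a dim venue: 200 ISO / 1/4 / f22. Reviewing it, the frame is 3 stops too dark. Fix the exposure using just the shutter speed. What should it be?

Underexposed by 3 stops → need 3 stops brighter.
Shutter speed: 1/4 → 1/2 → 1 → 2.

2 s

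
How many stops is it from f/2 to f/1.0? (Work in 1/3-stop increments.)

f/2 → f/1.8 → f/1.6 → f/1.4 → f/1.2 → f/1.1 → f/1.0 — count the steps: 6 third-stops = 2 stops.

2 stops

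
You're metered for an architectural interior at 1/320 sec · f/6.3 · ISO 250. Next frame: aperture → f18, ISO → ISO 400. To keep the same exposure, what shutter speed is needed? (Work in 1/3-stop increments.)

Aperture: f/6.3 → f/7.1 → f/8 → f/9 → f/10 → f/11 → f/13 → f/14 → f/16 → f/18 — 3 stops stopped down (darker).
ISO: 250 → 320 → 400 — 2/3 stop higher (brighter).
Net change so far: 2 1/3 stops darker. Offset with the shutter speed: 1/320 → 1/250 → 1/200 → 1/160 → 1/125 → 1/100 → 1/80 → 1/60.

1/60s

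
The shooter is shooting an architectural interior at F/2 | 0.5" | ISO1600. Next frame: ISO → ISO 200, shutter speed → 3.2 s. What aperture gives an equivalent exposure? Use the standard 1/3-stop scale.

ISO: 1600 → 1250 → 1000 → 800 → 640 → 500 → 400 → 320 → 250 → 200 — 3 stops dropped (darker).
Shutter speed: 0.5 → 0.6 → 0.8 → 1 → 1.3 → 1.6 → 2 → 2.5 → 3.2 — 2 2/3 stops slower (brighter).
Net change so far: 1/3 stop darker. Offset with the aperture: f/2 → f/1.8.

f/1.8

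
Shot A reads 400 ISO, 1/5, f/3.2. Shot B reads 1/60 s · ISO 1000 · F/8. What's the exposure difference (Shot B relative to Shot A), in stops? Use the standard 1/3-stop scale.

5 stops darker

Aperture: f/3.2 → f/3.5 → f/4 → f/4.5 → f/5 → f/5.6 → f/6.3 → f/7.1 → f/8 — 2 2/3 stops narrower (darker).
Shutter speed: 1/5 → 1/6 → 1/8 → 1/10 → 1/13 → 1/15 → 1/20 → 1/25 → 1/30 → 1/40 → 1/50 → 1/60 — 3 2/3 stops faster (darker).
ISO: 400 → 500 → 640 → 800 → 1000 — 1 1/3 stops higher (brighter).
Net: −2 2/3 −3 2/3 +1 1/3 = −5 stops.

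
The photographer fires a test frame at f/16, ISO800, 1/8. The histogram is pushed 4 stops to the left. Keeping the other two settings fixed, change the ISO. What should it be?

Underexposed by 4 stops → need 4 stops brighter.
ISO: 800 → 1600 → 3200 → 6400 → 12800.

ISO 12800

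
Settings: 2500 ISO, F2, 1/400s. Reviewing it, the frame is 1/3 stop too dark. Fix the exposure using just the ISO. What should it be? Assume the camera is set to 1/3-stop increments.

Underexposed by 1/3 stop → need 1/3 stop brighter.
ISO: 2500 → 3200.

ISO 3200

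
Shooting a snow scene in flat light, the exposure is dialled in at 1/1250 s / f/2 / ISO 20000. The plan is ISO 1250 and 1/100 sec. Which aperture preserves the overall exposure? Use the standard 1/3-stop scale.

ISO: 20000 → 16000 → 12800 → 10000 → 8000 → 6400 → 5000 → 4000 → 3200 → 2500 → 2000 → 1600 → 1250 — 4 stops dropped (darker).
Shutter speed: 1/1250 → 1/1000 → 1/800 → 1/640 → 1/500 → 1/400 → 1/320 → 1/250 → 1/200 → 1/160 → 1/125 → 1/100 — 3 2/3 stops longer (brighter).
Net change so far: 1/3 stop darker. Offset with the aperture: f/2 → f/1.8.

f/1.8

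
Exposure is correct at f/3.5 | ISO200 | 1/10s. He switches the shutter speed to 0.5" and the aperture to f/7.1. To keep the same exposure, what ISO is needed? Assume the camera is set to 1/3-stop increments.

Shutter speed: 1/10 → 1/8 → 1/6 → 1/5 → 1/4 → 0.3 → 0.4 → 0.5 — 2 1/3 stops longer (brighter).
Aperture: f/3.5 → f/4 → f/4.5 → f/5 → f/5.6 → f/6.3 → f/7.1 — 2 stops narrower (darker).
Net change so far: 1/3 stop brighter. Offset with the ISO: 200 → 160.

ISO 160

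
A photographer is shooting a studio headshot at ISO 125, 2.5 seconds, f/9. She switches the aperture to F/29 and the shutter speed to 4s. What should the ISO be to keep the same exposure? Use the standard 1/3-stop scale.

Aperture: f/9 → f/10 → f/11 → f/13 → f/14 → f/16 → f/18 → f/20 → f/22 → f/25 → f/29 — 3 1/3 stops narrower (darker).
Shutter speed: 2.5 → 3.2 → 4 — 2/3 stop longer (brighter).
Net change so far: 2 2/3 stops darker. Offset with the ISO: 125 → 160 → 200 → 250 → 320 → 400 → 500 → 640 → 800.

ISO 800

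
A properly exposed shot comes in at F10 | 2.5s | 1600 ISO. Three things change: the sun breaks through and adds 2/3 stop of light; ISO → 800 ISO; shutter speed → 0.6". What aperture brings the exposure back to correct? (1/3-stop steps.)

f/4.5

Scene light: 2/3 stop brighter.
ISO: 1600 → 1250 → 1000 → 800 — 1 stop dropped (darker).
Shutter speed: 2.5 → 2 → 1.6 → 1.3 → 1 → 0.8 → 0.6 — 2 stops shorter (darker).
Net so far: 2 1/3 stops darker. Aperture: f/10 → f/9 → f/8 → f/7.1 → f/6.3 → f/5.6 → f/5 → f/4.5.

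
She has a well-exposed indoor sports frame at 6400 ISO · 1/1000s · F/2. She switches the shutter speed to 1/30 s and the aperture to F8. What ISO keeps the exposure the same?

ISO 3200

Shutter speed: 1/1000 → 1/500 → 1/250 → 1/125 → 1/60 → 1/30 — 5 stops slower (brighter).
Aperture: f/2 → f/2.8 → f/4 → f/5.6 → f/8 — 4 stops stopped down (darker).
Net change so far: 1 stop brighter. Offset with the ISO: 6400 → 3200.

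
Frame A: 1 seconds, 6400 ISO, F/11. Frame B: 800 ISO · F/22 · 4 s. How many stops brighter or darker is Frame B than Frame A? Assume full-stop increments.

3 stops darker

Aperture: f/11 → f/16 → f/22 — 2 stops stopped down (darker).
Shutter speed: 1 → 2 → 4 — 2 stops longer (brighter).
ISO: 6400 → 3200 → 1600 → 800 — 3 stops lower (darker).
Net: −2 +2 −3 = −3 stops.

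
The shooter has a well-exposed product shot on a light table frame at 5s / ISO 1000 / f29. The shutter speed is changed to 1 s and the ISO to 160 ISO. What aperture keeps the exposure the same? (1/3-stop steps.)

f/5

Shutter speed: 5 → 4 → 3.2 → 2.5 → 2 → 1.6 → 1.3 → 1 — 2 1/3 stops faster (darker).
ISO: 1000 → 800 → 640 → 500 → 400 → 320 → 250 → 200 → 160 — 2 2/3 stops dropped (darker).
Net change so far: 5 stops darker. Offset with the aperture: f/29 → f/25 → f/22 → f/20 → f/18 → f/16 → f/14 → f/13 → f/11 → f/10 → f/9 → f/8 → f/7.1 → f/6.3 → f/5.6 → f/5.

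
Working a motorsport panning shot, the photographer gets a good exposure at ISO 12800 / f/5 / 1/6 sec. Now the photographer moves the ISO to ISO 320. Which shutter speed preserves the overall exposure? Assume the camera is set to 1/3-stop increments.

6 s

ISO: 12800 → 10000 → 8000 → 6400 → 5000 → 4000 → 3200 → 2500 → 2000 → 1600 → 1250 → 1000 → 800 → 640 → 500 → 400 → 320 — 5 1/3 stops dropped (darker).
Need 5 1/3 stops brighter from the shutter speed: 1/6 → 1/5 → 1/4 → 0.3 → 0.4 → 0.5 → 0.6 → 0.8 → 1 → 1.3 → 1.6 → 2 → 2.5 → 3.2 → 4 → 5 → 6.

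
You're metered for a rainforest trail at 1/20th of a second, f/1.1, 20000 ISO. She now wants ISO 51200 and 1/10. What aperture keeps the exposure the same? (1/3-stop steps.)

f/2.5

ISO: 20000 → 25600 → 32000 → 40000 → 51200 — 1 1/3 stops raised (brighter).
Shutter speed: 1/20 → 1/15 → 1/13 → 1/10 — 1 stop slower (brighter).
Net change so far: 2 1/3 stops brighter. Offset with the aperture: f/1.1 → f/1.2 → f/1.4 → f/1.6 → f/1.8 → f/2 → f/2.2 → f/2.5.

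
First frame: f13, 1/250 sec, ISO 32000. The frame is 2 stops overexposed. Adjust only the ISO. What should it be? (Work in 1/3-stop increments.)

Overexposed by 2 stops → need 2 stops darker.
ISO: 32000 → 25600 → 20000 → 16000 → 12800 → 10000 → 8000.

ISO 8000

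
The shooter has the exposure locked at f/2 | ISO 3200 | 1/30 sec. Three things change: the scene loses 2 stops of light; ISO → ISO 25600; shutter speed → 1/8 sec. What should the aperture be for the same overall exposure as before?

f/5.6

Scene light: 2 stops darker.
ISO: 3200 → 6400 → 12800 → 25600 — 3 stops raised (brighter).
Shutter speed: 1/30 → 1/15 → 1/8 — 2 stops slower (brighter).
Net so far: 3 stops brighter. Aperture: f/2 → f/2.8 → f/4 → f/5.6.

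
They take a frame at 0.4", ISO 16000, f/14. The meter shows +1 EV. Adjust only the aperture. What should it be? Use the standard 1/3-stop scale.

Overexposed by 1 stop → need 1 stop darker.
Aperture: f/14 → f/16 → f/18 → f/20.

f/20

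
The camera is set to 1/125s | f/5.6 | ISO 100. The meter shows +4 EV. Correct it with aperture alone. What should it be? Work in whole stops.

f/22

Overexposed by 4 stops → need 4 stops darker.
Aperture: f/5.6 → f/8 → f/11 → f/16 → f/22.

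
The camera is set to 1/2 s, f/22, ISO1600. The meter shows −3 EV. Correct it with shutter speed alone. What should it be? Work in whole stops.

Underexposed by 3 stops → need 3 stops brighter.
Shutter speed: 1/2 → 1 → 2 → 4.

4 s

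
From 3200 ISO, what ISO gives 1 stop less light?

ISO 1600

ISO: 3200 → 1600 — 1 stop lower (darker).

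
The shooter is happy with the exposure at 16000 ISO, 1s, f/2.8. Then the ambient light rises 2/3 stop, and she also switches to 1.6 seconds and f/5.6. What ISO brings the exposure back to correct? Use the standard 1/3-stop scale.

Scene light: 2/3 stop brighter.
Shutter speed: 1 → 1.3 → 1.6 — 2/3 stop longer (brighter).
Aperture: f/2.8 → f/3.2 → f/3.5 → f/4 → f/4.5 → f/5 → f/5.6 — 2 stops narrower (darker).
Net so far: 2/3 stop darker. ISO: 16000 → 20000 → 25600.

ISO 25600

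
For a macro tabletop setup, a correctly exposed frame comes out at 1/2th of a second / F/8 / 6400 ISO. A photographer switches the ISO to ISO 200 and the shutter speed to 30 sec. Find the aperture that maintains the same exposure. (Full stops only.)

f/11

ISO: 6400 → 3200 → 1600 → 800 → 400 → 200 — 5 stops dropped (darker).
Shutter speed: 1/2 → 1 → 2 → 4 → 8 → 15 → 30 — 6 stops longer (brighter).
Net change so far: 1 stop brighter. Offset with the aperture: f/8 → f/11.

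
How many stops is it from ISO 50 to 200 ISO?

50 → 100 → 200 — count the steps: 2 stops.

2 stops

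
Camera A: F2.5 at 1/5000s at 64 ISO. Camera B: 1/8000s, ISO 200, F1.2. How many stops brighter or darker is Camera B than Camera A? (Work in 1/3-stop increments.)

Aperture: f/2.5 → f/2.2 → f/2 → f/1.8 → f/1.6 → f/1.4 → f/1.2 — 2 stops opened up (brighter).
Shutter speed: 1/5000 → 1/6400 → 1/8000 — 2/3 stop shorter (darker).
ISO: 64 → 80 → 100 → 125 → 160 → 200 — 1 2/3 stops raised (brighter).
Net: +2 −2/3 +1 2/3 = +3 stops.

3 stops brighter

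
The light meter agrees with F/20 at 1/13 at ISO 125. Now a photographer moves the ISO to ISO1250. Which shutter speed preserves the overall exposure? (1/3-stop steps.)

1/125s

ISO: 125 → 160 → 200 → 250 → 320 → 400 → 500 → 640 → 800 → 1000 → 1250 — 3 1/3 stops raised (brighter).
Need 3 1/3 stops darker from the shutter speed: 1/13 → 1/15 → 1/20 → 1/25 → 1/30 → 1/40 → 1/50 → 1/60 → 1/80 → 1/100 → 1/125.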